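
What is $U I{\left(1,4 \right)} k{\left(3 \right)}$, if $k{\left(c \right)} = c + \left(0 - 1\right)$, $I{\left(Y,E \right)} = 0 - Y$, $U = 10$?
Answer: $-20$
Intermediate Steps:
$I{\left(Y,E \right)} = - Y$
$k{\left(c \right)} = -1 + c$ ($k{\left(c \right)} = c + \left(0 - 1\right) = c - 1 = -1 + c$)
$U I{\left(1,4 \right)} k{\left(3 \right)} = 10 \left(\left(-1\right) 1\right) \left(-1 + 3\right) = 10 \left(-1\right) 2 = \left(-10\right) 2 = -20$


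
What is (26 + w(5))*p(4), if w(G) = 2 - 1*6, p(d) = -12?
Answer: -264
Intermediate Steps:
w(G) = -4 (w(G) = 2 - 6 = -4)
(26 + w(5))*p(4) = (26 - 4)*(-12) = 22*(-12) = -264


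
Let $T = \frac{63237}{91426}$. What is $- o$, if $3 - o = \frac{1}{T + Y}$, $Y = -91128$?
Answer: $- \frac{24994307299}{8331405291} \approx -3.0$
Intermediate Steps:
$T = \frac{63237}{91426}$ ($T = 63237 \cdot \frac{1}{91426} = \frac{63237}{91426} \approx 0.69167$)
$o = \frac{24994307299}{8331405291}$ ($o = 3 - \frac{1}{\frac{63237}{91426} - 91128} = 3 - \frac{1}{- \frac{8331405291}{91426}} = 3 - - \frac{91426}{8331405291} = 3 + \frac{91426}{8331405291} = \frac{24994307299}{8331405291} \approx 3.0$)
$- o = \left(-1\right) \frac{24994307299}{8331405291} = - \frac{24994307299}{8331405291}$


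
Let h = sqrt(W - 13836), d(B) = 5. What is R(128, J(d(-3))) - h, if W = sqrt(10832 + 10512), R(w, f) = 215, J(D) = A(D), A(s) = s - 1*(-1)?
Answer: 215 - 2*sqrt(-3459 + sqrt(1334)) ≈ 215.0 - 117.0*I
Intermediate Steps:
A(s) = 1 + s (A(s) = s + 1 = 1 + s)
J(D) = 1 + D
W = 4*sqrt(1334) (W = sqrt(21344) = 4*sqrt(1334) ≈ 146.10)
h = sqrt(-13836 + 4*sqrt(1334)) (h = sqrt(4*sqrt(1334) - 13836) = sqrt(-13836 + 4*sqrt(1334)) ≈ 117.0*I)
R(128, J(d(-3))) - h = 215 - 2*sqrt(-3459 + sqrt(1334))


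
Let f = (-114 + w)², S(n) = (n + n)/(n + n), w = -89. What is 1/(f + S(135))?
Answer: 1/41210 ≈ 2.4266e-5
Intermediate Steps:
S(n) = 1 (S(n) = (2*n)/((2*n)) = (2*n)*(1/(2*n)) = 1)
f = 41209 (f = (-114 - 89)² = (-203)² = 41209)
1/(f + S(135)) = 1/(41209 + 1) = 1/41210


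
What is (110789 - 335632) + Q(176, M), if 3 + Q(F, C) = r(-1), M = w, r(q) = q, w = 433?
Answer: -224847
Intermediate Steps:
M = 433
Q(F, C) = -4 (Q(F, C) = -3 - 1 = -4)
(110789 - 335632) + Q(176, M) = (110789 - 335632) - 4 = -224843 - 4 = -224847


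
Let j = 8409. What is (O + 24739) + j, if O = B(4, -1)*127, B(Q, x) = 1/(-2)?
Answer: 66169/2 ≈ 33085.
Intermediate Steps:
B(Q, x) = -1/2
O = -127/2 (O = -1/2*127 = -127/2 ≈ -63.500)
(O + 24739) + j = (-127/2 + 24739) + 8409 = 49351/2 + 8409 = 66169/2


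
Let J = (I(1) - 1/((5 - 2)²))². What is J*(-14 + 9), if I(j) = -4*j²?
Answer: -6845/81 ≈ -84.506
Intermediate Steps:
J = 1369/81 (J = (-4*1² - 1/((5 - 2)²))² = (-4*1 - 1/(3²))² = (-4 - 1/9)² = (-4 - 1*⅑)² = (-4 - ⅑)² = (-37/9)² = 1369/81 ≈ 16.901)
J*(-14 + 9) = 1369*(-14 + 9)/81 = (1369/81)*(-5) = -6845/81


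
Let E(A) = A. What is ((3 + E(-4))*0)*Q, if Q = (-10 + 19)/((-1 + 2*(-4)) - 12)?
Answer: 0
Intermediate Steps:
Q = -3/7 (Q = 9/((-1 - 8) - 12) = 9/(-9 - 12) = 9/(-21) = 9*(-1/21) = -3/7 ≈ -0.42857)
((3 + E(-4))*0)*Q = ((3 - 4)*0)*(-3/7) = -1*0*(-3/7) = 0*(-3/7) = 0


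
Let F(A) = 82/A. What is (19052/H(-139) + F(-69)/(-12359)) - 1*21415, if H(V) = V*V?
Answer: -352825610957351/16476388491 ≈ -21414.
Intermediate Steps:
H(V) = V**2
(19052/H(-139) + F(-69)/(-12359)) - 1*21415 = (19052/((-139)**2) + (82/(-69))/(-12359)) - 1*21415 = (19052/19321 + (82*(-1/69))*(-1/12359)) - 21415 = (19052*(1/19321) - 82/69*(-1/12359)) - 21415 = (19052/19321 + 82/852771) - 21415 = 16248577414/16476388491 - 21415 = -352825610957351/16476388491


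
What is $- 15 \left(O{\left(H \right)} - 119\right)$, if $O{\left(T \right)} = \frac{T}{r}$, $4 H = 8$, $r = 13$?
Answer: $\frac{23175}{13} \approx 1782.7$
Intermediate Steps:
$H = 2$ ($H = \frac{1}{4} \cdot 8 = 2$)
$O{\left(T \right)} = \frac{T}{13}$
$- 15 \left(O{\left(H \right)} - 119\right) = - 15 \left(\frac{1}{13} \cdot 2 - 119\right) = - 15 \left(\frac{2}{13} - 119\right) = \left(-15\right) \left(- \frac{1545}{13}\right) = \frac{23175}{13}$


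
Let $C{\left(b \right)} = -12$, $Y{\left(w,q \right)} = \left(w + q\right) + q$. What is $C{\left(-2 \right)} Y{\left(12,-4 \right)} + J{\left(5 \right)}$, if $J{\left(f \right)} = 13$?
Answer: $-35$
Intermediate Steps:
$Y{\left(w,q \right)} = w + 2 q$ ($Y{\left(w,q \right)} = \left(q + w\right) + q = w + 2 q$)
$C{\left(-2 \right)} Y{\left(12,-4 \right)} + J{\left(5 \right)} = - 12 \left(12 + 2 \left(-4\right)\right) + 13 = - 12 \left(12 - 8\right) + 13 = \left(-12\right) 4 + 13 = -48 + 13 = -35$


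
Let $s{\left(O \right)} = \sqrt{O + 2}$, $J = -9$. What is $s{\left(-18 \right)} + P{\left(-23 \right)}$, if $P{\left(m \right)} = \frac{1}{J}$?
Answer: $- \frac{1}{9} + 4 i \approx -0.11111 + 4.0 i$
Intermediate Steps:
$s{\left(O \right)} = \sqrt{2 + O}$
$P{\left(m \right)} = - \frac{1}{9}$ ($P{\left(m \right)} = \frac{1}{-9} = - \frac{1}{9}$)
$s{\left(-18 \right)} + P{\left(-23 \right)} = \sqrt{2 - 18} - \frac{1}{9} = \sqrt{-16} - \frac{1}{9} = 4 i - \frac{1}{9} = - \frac{1}{9} + 4 i$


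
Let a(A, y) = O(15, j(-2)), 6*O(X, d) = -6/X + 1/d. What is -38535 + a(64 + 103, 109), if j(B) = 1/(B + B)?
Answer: -578036/15 ≈ -38536.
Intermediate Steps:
j(B) = 1/(2*B)
O(X, d) = -1/X + 1/(6*d) (O(X, d) = (-6/X + 1/d)/6 = (1/d - 6/X)/6 = -1/X + 1/(6*d))
a(A, y) = -11/15 (a(A, y) = (-1/(2*(-2)) + (1/6)*15)/(15*(((1/2)/(-2)))) = (-(-1)/(2*2) + 5/2)/(15*(((1/2)*(-1/2)))) = (-1*(-1/4) + 5/2)/(15*(-1/4)) = (1/15)*(-4)*(1/4 + 5/2) = (1/15)*(-4)*(11/4) = -11/15)
-38535 + a(64 + 103, 109) = -38535 - 11/15 = -578036/15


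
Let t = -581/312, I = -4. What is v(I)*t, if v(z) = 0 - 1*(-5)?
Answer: -2905/312 ≈ -9.3109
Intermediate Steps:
v(z) = 5 (v(z) = 0 + 5 = 5)
t = -581/312 (t = -581*1/312 = -581/312 ≈ -1.8622)
v(I)*t = 5*(-581/312) = -2905/312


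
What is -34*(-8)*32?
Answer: 8704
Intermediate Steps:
-34*(-8)*32 = 272*32 = 8704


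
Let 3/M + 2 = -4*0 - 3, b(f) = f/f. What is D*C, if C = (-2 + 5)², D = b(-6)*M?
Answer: -27/5 ≈ -5.4000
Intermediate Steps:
b(f) = 1
M = -⅗ (M = 3/(-2 + (-4*0 - 3)) = 3/(-2 + (0 - 3)) = 3/(-2 - 3) = 3/(-5) = 3*(-⅕) = -⅗ ≈ -0.60000)
D = -⅗ (D = 1*(-⅗) = -⅗ ≈ -0.60000)
C = 9 (C = 3² = 9)
D*C = -⅗*9 = -27/5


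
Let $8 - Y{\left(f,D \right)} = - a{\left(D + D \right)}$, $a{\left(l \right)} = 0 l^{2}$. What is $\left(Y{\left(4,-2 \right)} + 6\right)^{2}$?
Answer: $196$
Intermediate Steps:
$a{\left(l \right)} = 0$
$Y{\left(f,D \right)} = 8$ ($Y{\left(f,D \right)} = 8 - \left(-1\right) 0 = 8 - 0 = 8 + 0 = 8$)
$\left(Y{\left(4,-2 \right)} + 6\right)^{2} = \left(8 + 6\right)^{2} = 14^{2} = 196$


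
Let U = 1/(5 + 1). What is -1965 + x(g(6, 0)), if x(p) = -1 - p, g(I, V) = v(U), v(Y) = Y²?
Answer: -70777/36 ≈ -1966.0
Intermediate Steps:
U = ⅙ (U = 1/6 = ⅙ ≈ 0.16667)
g(I, V) = 1/36 (g(I, V) = (⅙)² = 1/36)
-1965 + x(g(6, 0)) = -1965 + (-1 - 1*1/36) = -1965 + (-1 - 1/36) = -1965 - 37/36 = -70777/36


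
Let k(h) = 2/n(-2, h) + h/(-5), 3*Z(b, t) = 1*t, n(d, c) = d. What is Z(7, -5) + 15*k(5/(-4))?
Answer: -155/12 ≈ -12.917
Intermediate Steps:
Z(b, t) = t/3 (Z(b, t) = (1*t)/3 = t/3)
k(h) = -1 - h/5 (k(h) = 2/(-2) + h/(-5) = 2*(-1/2) + h*(-1/5) = -1 - h/5)
Z(7, -5) + 15*k(5/(-4)) = (1/3)*(-5) + 15*(-1 - 1/(-4)) = -5/3 + 15*(-1 - (-1)/4) = -5/3 + 15*(-1 - 1/5*(-5/4)) = -5/3 + 15*(-1 + 1/4) = -5/3 + 15*(-3/4) = -5/3 - 45/4 = -155/12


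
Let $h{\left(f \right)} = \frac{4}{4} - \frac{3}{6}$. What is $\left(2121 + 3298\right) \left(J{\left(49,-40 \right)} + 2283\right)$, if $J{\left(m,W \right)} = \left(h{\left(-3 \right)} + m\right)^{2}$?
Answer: $\frac{102597927}{4} \approx 2.5649 \cdot 10^{7}$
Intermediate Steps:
$h{\left(f \right)} = \frac{1}{2}$ ($h{\left(f \right)} = 4 \cdot \frac{1}{4} - \frac{1}{2} = 1 - \frac{1}{2} = \frac{1}{2}$)
$J{\left(m,W \right)} = \left(\frac{1}{2} + m\right)^{2}$
$\left(2121 + 3298\right) \left(J{\left(49,-40 \right)} + 2283\right) = \left(2121 + 3298\right) \left(\frac{\left(1 + 2 \cdot 49\right)^{2}}{4} + 2283\right) = 5419 \left(\frac{\left(1 + 98\right)^{2}}{4} + 2283\right) = 5419 \left(\frac{99^{2}}{4} + 2283\right) = 5419 \left(\frac{1}{4} \cdot 9801 + 2283\right) = 5419 \left(\frac{9801}{4} + 2283\right) = 5419 \cdot \frac{18933}{4} = \frac{102597927}{4}$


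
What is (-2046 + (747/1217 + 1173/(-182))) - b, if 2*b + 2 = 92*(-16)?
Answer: -291227233/221494 ≈ -1314.8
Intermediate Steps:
b = -737 (b = -1 + (92*(-16))/2 = -1 + (1/2)*(-1472) = -1 - 736 = -737)
(-2046 + (747/1217 + 1173/(-182))) - b = (-2046 + (747/1217 + 1173/(-182))) - 1*(-737) = (-2046 + (747*(1/1217) + 1173*(-1/182))) + 737 = (-2046 + (747/1217 - 1173/182)) + 737 = (-2046 - 1291587/221494) + 737 = -454468311/221494 + 737 = -291227233/221494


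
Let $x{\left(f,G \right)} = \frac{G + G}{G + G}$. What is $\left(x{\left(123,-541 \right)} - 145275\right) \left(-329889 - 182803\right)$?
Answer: $74480817608$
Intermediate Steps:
$x{\left(f,G \right)} = 1$ ($x{\left(f,G \right)} = \frac{2 G}{2 G} = 2 G \frac{1}{2 G} = 1$)
$\left(x{\left(123,-541 \right)} - 145275\right) \left(-329889 - 182803\right) = \left(1 - 145275\right) \left(-329889 - 182803\right) = - 145274 \left(-329889 + \left(-244338 + 61535\right)\right) = - 145274 \left(-329889 - 182803\right) = \left(-145274\right) \left(-512692\right) = 74480817608$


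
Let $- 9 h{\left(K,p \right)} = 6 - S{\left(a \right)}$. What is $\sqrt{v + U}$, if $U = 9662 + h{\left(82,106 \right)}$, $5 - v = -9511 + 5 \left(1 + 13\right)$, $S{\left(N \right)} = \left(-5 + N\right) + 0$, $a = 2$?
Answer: $3 \sqrt{2123} \approx 138.23$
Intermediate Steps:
$S{\left(N \right)} = -5 + N$
$h{\left(K,p \right)} = -1$ ($h{\left(K,p \right)} = - \frac{6 - \left(-5 + 2\right)}{9} = - \frac{6 - -3}{9} = - \frac{6 + 3}{9} = \left(- \frac{1}{9}\right) 9 = -1$)
$v = 9446$ ($v = 5 - \left(-9511 + 5 \left(1 + 13\right)\right) = 5 - \left(-9511 + 5 \cdot 14\right) = 5 - \left(-9511 + 70\right) = 5 - -9441 = 5 + 9441 = 9446$)
$U = 9661$ ($U = 9662 - 1 = 9661$)
$\sqrt{v + U} = \sqrt{9446 + 9661} = \sqrt{19107} = 3 \sqrt{2123}$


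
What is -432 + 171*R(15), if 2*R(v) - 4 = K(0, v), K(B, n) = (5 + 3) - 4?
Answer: 252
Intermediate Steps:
K(B, n) = 4 (K(B, n) = 8 - 4 = 4)
R(v) = 4 (R(v) = 2 + (½)*4 = 2 + 2 = 4)
-432 + 171*R(15) = -432 + 171*4 = -432 + 684 = 252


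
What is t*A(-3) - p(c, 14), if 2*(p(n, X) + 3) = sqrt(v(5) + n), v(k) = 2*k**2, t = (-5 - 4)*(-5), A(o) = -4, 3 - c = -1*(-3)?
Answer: -177 - 5*sqrt(2)/2 ≈ -180.54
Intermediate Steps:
c = 0 (c = 3 - (-1)*(-3) = 3 - 1*3 = 3 - 3 = 0)
t = 45 (t = -9*(-5) = 45)
p(n, X) = -3 + sqrt(50 + n)/2 (p(n, X) = -3 + sqrt(2*5**2 + n)/2 = -3 + sqrt(2*25 + n)/2 = -3 + sqrt(50 + n)/2)
t*A(-3) - p(c, 14) = 45*(-4) - (-3 + sqrt(50 + 0)/2) = -180 - (-3 + sqrt(50)/2) = -180 - (-3 + (5*sqrt(2))/2) = -180 - (-3 + 5*sqrt(2)/2) = -180 + (3 - 5*sqrt(2)/2) = -177 - 5*sqrt(2)/2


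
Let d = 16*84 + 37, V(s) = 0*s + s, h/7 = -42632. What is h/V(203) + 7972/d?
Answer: -58643604/40049 ≈ -1464.3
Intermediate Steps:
h = -298424 (h = 7*(-42632) = -298424)
V(s) = s (V(s) = 0 + s = s)
d = 1381 (d = 1344 + 37 = 1381)
h/V(203) + 7972/d = -298424/203 + 7972/1381 = -298424*1/203 + 7972*(1/1381) = -42632/29 + 7972/1381 = -58643604/40049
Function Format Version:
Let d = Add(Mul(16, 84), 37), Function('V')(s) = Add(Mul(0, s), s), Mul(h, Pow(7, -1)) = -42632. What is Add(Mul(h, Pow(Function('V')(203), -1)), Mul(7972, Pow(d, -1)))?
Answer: Rational(-58643604, 40049) ≈ -1464.3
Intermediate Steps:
h = -298424 (h = Mul(7, -42632) = -298424)
Function('V')(s) = s (Function('V')(s) = Add(0, s) = s)
d = 1381 (d = Add(1344, 37) = 1381)
Add(Mul(h, Pow(Function('V')(203), -1)), Mul(7972, Pow(d, -1))) = Add(Mul(-298424, Pow(203, -1)), Mul(7972, Pow(1381, -1))) = Add(Mul(-298424, Rational(1, 203)), Mul(7972, Rational(1, 1381))) = Add(Rational(-42632, 29), Rational(7972, 1381)) = Rational(-58643604, 40049)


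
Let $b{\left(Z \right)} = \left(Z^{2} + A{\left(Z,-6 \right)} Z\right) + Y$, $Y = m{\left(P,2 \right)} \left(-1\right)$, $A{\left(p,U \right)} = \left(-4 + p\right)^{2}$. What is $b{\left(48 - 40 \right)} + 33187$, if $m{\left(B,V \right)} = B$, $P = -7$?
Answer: $33386$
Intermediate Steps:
$Y = 7$ ($Y = \left(-7\right) \left(-1\right) = 7$)
$b{\left(Z \right)} = 7 + Z^{2} + Z \left(-4 + Z\right)^{2}$ ($b{\left(Z \right)} = \left(Z^{2} + \left(-4 + Z\right)^{2} Z\right) + 7 = \left(Z^{2} + Z \left(-4 + Z\right)^{2}\right) + 7 = 7 + Z^{2} + Z \left(-4 + Z\right)^{2}$)
$b{\left(48 - 40 \right)} + 33187 = \left(7 + \left(48 - 40\right)^{2} + \left(48 - 40\right) \left(-4 + \left(48 - 40\right)\right)^{2}\right) + 33187 = \left(7 + 8^{2} + 8 \left(-4 + 8\right)^{2}\right) + 33187 = \left(7 + 64 + 8 \cdot 4^{2}\right) + 33187 = \left(7 + 64 + 8 \cdot 16\right) + 33187 = \left(7 + 64 + 128\right) + 33187 = 199 + 33187 = 33386$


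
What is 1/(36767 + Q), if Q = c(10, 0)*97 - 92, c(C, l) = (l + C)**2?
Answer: 1/46375 ≈ 2.1563e-5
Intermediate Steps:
c(C, l) = (C + l)**2
Q = 9608 (Q = (10 + 0)**2*97 - 92 = 10**2*97 - 92 = 100*97 - 92 = 9700 - 92 = 9608)
1/(36767 + Q) = 1/(36767 + 9608) = 1/46375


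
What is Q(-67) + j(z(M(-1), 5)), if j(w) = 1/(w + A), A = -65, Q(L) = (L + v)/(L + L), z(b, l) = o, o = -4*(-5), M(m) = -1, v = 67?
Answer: -1/45 ≈ -0.022222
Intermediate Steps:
o = 20
z(b, l) = 20
Q(L) = (67 + L)/(2*L) (Q(L) = (L + 67)/(L + L) = (67 + L)/((2*L)) = (67 + L)*(1/(2*L)) = (67 + L)/(2*L))
j(w) = 1/(-65 + w) (j(w) = 1/(w - 65) = 1/(-65 + w))
Q(-67) + j(z(M(-1), 5)) = (½)*(67 - 67)/(-67) + 1/(-65 + 20) = (½)*(-1/67)*0 + 1/(-45) = 0 - 1/45 = -1/45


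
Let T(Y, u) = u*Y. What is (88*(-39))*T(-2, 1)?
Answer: 6864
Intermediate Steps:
T(Y, u) = Y*u
(88*(-39))*T(-2, 1) = (88*(-39))*(-2*1) = -3432*(-2) = 6864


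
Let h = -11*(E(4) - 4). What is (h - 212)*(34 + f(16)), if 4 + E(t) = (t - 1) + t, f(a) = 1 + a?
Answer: -10251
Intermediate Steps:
E(t) = -5 + 2*t (E(t) = -4 + ((t - 1) + t) = -4 + ((-1 + t) + t) = -4 + (-1 + 2*t) = -5 + 2*t)
h = 11 (h = -11*((-5 + 2*4) - 4) = -11*((-5 + 8) - 4) = -11*(3 - 4) = -11*(-1) = 11)
(h - 212)*(34 + f(16)) = (11 - 212)*(34 + (1 + 16)) = -201*(34 + 17) = -201*51 = -10251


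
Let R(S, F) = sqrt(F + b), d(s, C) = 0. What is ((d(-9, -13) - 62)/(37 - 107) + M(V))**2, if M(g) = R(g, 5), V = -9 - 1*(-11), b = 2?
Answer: 9536/1225 + 62*sqrt(7)/35 ≈ 12.471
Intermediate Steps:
V = 2 (V = -9 + 11 = 2)
R(S, F) = sqrt(2 + F) (R(S, F) = sqrt(F + 2) = sqrt(2 + F))
M(g) = sqrt(7) (M(g) = sqrt(2 + 5) = sqrt(7))
((d(-9, -13) - 62)/(37 - 107) + M(V))**2 = ((0 - 62)/(37 - 107) + sqrt(7))**2 = (-62/(-70) + sqrt(7))**2 = (-62*(-1/70) + sqrt(7))**2 = (31/35 + sqrt(7))**2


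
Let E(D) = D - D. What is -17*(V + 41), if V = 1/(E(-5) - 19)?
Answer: -13226/19 ≈ -696.11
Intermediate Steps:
E(D) = 0
V = -1/19 (V = 1/(0 - 19) = 1/(-19) = -1/19 ≈ -0.052632)
-17*(V + 41) = -17*(-1/19 + 41) = -17*778/19 = -13226/19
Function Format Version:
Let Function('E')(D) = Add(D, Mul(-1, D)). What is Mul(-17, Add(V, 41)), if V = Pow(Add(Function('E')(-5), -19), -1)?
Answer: Rational(-13226, 19) ≈ -696.11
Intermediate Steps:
Function('E')(D) = 0
V = Rational(-1, 19) (V = Pow(Add(0, -19), -1) = Pow(-19, -1) = Rational(-1, 19) ≈ -0.052632)
Mul(-17, Add(V, 41)) = Mul(-17, Add(Rational(-1, 19), 41)) = Mul(-17, Rational(778, 19)) = Rational(-13226, 19)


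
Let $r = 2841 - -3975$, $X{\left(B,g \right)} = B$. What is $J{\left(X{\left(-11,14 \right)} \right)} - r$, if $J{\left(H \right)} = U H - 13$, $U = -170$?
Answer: $-4959$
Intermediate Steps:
$r = 6816$ ($r = 2841 + 3975 = 6816$)
$J{\left(H \right)} = -13 - 170 H$ ($J{\left(H \right)} = - 170 H - 13 = -13 - 170 H$)
$J{\left(X{\left(-11,14 \right)} \right)} - r = \left(-13 - -1870\right) - 6816 = \left(-13 + 1870\right) - 6816 = 1857 - 6816 = -4959$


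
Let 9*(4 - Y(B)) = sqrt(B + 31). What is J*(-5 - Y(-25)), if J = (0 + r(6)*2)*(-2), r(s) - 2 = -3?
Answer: -36 + 4*sqrt(6)/9 ≈ -34.911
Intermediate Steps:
r(s) = -1 (r(s) = 2 - 3 = -1)
Y(B) = 4 - sqrt(31 + B)/9 (Y(B) = 4 - sqrt(B + 31)/9 = 4 - sqrt(31 + B)/9)
J = 4 (J = (0 - 1*2)*(-2) = (0 - 2)*(-2) = -2*(-2) = 4)
J*(-5 - Y(-25)) = 4*(-5 - (4 - sqrt(31 - 25)/9)) = 4*(-5 - (4 - sqrt(6)/9)) = 4*(-5 + (-4 + sqrt(6)/9)) = 4*(-9 + sqrt(6)/9) = -36 + 4*sqrt(6)/9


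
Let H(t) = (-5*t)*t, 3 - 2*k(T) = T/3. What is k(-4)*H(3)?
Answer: -195/2 ≈ -97.500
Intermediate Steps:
k(T) = 3/2 - T/6 (k(T) = 3/2 - T/(2*3) = 3/2 - T/6)
H(t) = -5*t²
k(-4)*H(3) = (3/2 - ⅙*(-4))*(-5*3²) = (3/2 + ⅔)*(-5*9) = (13/6)*(-45) = -195/2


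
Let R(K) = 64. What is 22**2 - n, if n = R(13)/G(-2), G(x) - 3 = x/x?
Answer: 468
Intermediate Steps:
G(x) = 4 (G(x) = 3 + x/x = 3 + 1 = 4)
n = 16 (n = 64/4 = 64*(1/4) = 16)
22**2 - n = 22**2 - 1*16 = 484 - 16 = 468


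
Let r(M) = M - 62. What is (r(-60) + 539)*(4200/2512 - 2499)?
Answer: -326995137/314 ≈ -1.0414e+6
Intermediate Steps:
r(M) = -62 + M
(r(-60) + 539)*(4200/2512 - 2499) = ((-62 - 60) + 539)*(4200/2512 - 2499) = (-122 + 539)*(4200*(1/2512) - 2499) = 417*(525/314 - 2499) = 417*(-784161/314) = -326995137/314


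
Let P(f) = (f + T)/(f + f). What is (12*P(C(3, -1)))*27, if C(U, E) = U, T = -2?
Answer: 54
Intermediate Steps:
P(f) = (-2 + f)/(2*f) (P(f) = (f - 2)/(f + f) = (-2 + f)/((2*f)) = (-2 + f)*(1/(2*f)) = (-2 + f)/(2*f))
(12*P(C(3, -1)))*27 = (12*((½)*(-2 + 3)/3))*27 = (12*((½)*(⅓)*1))*27 = (12*(⅙))*27 = 2*27 = 54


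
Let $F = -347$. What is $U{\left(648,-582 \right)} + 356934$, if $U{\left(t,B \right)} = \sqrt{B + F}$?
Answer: $356934 + i \sqrt{929} \approx 3.5693 \cdot 10^{5} + 30.479 i$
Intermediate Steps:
$U{\left(t,B \right)} = \sqrt{-347 + B}$ ($U{\left(t,B \right)} = \sqrt{B - 347} = \sqrt{-347 + B}$)
$U{\left(648,-582 \right)} + 356934 = \sqrt{-347 - 582} + 356934 = \sqrt{-929} + 356934 = i \sqrt{929} + 356934 = 356934 + i \sqrt{929}$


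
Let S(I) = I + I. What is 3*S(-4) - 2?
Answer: -26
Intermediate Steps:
S(I) = 2*I
3*S(-4) - 2 = 3*(2*(-4)) - 2 = 3*(-8) - 2 = -24 - 2 = -26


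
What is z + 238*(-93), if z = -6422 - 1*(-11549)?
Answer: -17007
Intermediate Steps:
z = 5127 (z = -6422 + 11549 = 5127)
z + 238*(-93) = 5127 + 238*(-93) = 5127 - 22134 = -17007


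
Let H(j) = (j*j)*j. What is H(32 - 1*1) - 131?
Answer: 29660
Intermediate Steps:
H(j) = j³ (H(j) = j²*j = j³)
H(32 - 1*1) - 131 = (32 - 1*1)³ - 131 = (32 - 1)³ - 131 = 31³ - 131 = 29791 - 131 = 29660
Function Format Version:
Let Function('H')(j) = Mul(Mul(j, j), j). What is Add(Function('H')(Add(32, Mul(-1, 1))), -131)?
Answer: 29660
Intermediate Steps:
Function('H')(j) = Pow(j, 3) (Function('H')(j) = Mul(Pow(j, 2), j) = Pow(j, 3))
Add(Function('H')(Add(32, Mul(-1, 1))), -131) = Add(Pow(Add(32, Mul(-1, 1)), 3), -131) = Add(Pow(Add(32, -1), 3), -131) = Add(Pow(31, 3), -131) = Add(29791, -131) = 29660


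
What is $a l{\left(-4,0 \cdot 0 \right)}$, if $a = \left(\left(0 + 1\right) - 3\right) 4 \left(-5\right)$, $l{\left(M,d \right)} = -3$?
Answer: $-120$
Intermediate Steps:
$a = 40$ ($a = \left(1 - 3\right) 4 \left(-5\right) = \left(-2\right) 4 \left(-5\right) = \left(-8\right) \left(-5\right) = 40$)
$a l{\left(-4,0 \cdot 0 \right)} = 40 \left(-3\right) = -120$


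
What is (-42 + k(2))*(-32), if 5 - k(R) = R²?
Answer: 1312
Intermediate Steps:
k(R) = 5 - R²
(-42 + k(2))*(-32) = (-42 + (5 - 1*2²))*(-32) = (-42 + (5 - 1*4))*(-32) = (-42 + (5 - 4))*(-32) = (-42 + 1)*(-32) = -41*(-32) = 1312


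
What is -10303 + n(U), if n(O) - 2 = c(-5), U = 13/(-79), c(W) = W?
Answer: -10306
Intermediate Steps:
U = -13/79 (U = 13*(-1/79) = -13/79 ≈ -0.16456)
n(O) = -3 (n(O) = 2 - 5 = -3)
-10303 + n(U) = -10303 - 3 = -10306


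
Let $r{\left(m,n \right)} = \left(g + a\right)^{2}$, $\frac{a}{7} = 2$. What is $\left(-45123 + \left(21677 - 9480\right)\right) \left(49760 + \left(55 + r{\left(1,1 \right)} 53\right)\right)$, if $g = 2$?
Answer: $-2086948658$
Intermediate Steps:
$a = 14$ ($a = 7 \cdot 2 = 14$)
$r{\left(m,n \right)} = 256$ ($r{\left(m,n \right)} = \left(2 + 14\right)^{2} = 16^{2} = 256$)
$\left(-45123 + \left(21677 - 9480\right)\right) \left(49760 + \left(55 + r{\left(1,1 \right)} 53\right)\right) = \left(-45123 + \left(21677 - 9480\right)\right) \left(49760 + \left(55 + 256 \cdot 53\right)\right) = \left(-45123 + 12197\right) \left(49760 + \left(55 + 13568\right)\right) = - 32926 \left(49760 + 13623\right) = \left(-32926\right) 63383 = -2086948658$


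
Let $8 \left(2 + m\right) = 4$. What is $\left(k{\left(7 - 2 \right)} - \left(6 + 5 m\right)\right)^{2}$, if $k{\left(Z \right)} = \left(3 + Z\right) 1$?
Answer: $\frac{361}{4} \approx 90.25$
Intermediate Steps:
$m = - \frac{3}{2}$ ($m = -2 + \frac{1}{8} \cdot 4 = -2 + \frac{1}{2} = - \frac{3}{2} \approx -1.5$)
$k{\left(Z \right)} = 3 + Z$
$\left(k{\left(7 - 2 \right)} - \left(6 + 5 m\right)\right)^{2} = \left(\left(3 + \left(7 - 2\right)\right) - - \frac{3}{2}\right)^{2} = \left(\left(3 + 5\right) + \left(\frac{15}{2} - 6\right)\right)^{2} = \left(8 + \frac{3}{2}\right)^{2} = \left(\frac{19}{2}\right)^{2} = \frac{361}{4}$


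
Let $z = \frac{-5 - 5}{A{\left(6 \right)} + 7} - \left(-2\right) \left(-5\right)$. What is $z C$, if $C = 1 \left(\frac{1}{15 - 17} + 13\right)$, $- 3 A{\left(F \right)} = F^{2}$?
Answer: $-100$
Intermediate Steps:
$A{\left(F \right)} = - \frac{F^{2}}{3}$
$z = -8$ ($z = \frac{-5 - 5}{- \frac{6^{2}}{3} + 7} - \left(-2\right) \left(-5\right) = - \frac{10}{\left(- \frac{1}{3}\right) 36 + 7} - 10 = - \frac{10}{-12 + 7} - 10 = - \frac{10}{-5} - 10 = \left(-10\right) \left(- \frac{1}{5}\right) - 10 = 2 - 10 = -8$)
$C = \frac{25}{2}$ ($C = 1 \left(\frac{1}{-2} + 13\right) = 1 \left(- \frac{1}{2} + 13\right) = 1 \cdot \frac{25}{2} = \frac{25}{2} \approx 12.5$)
$z C = \left(-8\right) \frac{25}{2} = -100$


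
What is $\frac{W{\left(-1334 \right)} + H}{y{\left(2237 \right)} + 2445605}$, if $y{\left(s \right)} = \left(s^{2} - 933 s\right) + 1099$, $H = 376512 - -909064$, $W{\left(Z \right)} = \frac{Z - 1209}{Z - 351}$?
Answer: $\frac{2166198103}{9037922120} \approx 0.23968$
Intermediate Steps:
$W{\left(Z \right)} = \frac{-1209 + Z}{-351 + Z}$
$H = 1285576$ ($H = 376512 + 909064 = 1285576$)
$y{\left(s \right)} = 1099 + s^{2} - 933 s$
$\frac{W{\left(-1334 \right)} + H}{y{\left(2237 \right)} + 2445605} = \frac{\frac{-1209 - 1334}{-351 - 1334} + 1285576}{\left(1099 + 2237^{2} - 2087121\right) + 2445605} = \frac{\frac{1}{-1685} \left(-2543\right) + 1285576}{\left(1099 + 5004169 - 2087121\right) + 2445605} = \frac{\left(- \frac{1}{1685}\right) \left(-2543\right) + 1285576}{2918147 + 2445605} = \frac{\frac{2543}{1685} + 1285576}{5363752} = \frac{2166198103}{1685} \cdot \frac{1}{5363752} = \frac{2166198103}{9037922120}$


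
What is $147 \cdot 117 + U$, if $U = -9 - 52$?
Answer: $17138$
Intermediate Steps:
$U = -61$
$147 \cdot 117 + U = 147 \cdot 117 - 61 = 17199 - 61 = 17138$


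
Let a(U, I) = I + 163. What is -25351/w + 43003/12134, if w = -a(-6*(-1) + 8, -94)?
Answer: 310576241/837246 ≈ 370.95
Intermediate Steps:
a(U, I) = 163 + I
w = -69 (w = -(163 - 94) = -1*69 = -69)
-25351/w + 43003/12134 = -25351/(-69) + 43003/12134 = -25351*(-1/69) + 43003*(1/12134) = 25351/69 + 43003/12134 = 310576241/837246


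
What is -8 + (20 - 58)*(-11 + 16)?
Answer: -198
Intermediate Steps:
-8 + (20 - 58)*(-11 + 16) = -8 - 38*5 = -8 - 190 = -198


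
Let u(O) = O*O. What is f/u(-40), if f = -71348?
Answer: -17837/400 ≈ -44.593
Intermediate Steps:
u(O) = O²
f/u(-40) = -71348/((-40)²) = -71348/1600 = -71348*1/1600 = -17837/400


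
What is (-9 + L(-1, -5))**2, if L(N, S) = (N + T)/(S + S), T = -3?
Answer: 1849/25 ≈ 73.960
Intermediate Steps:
L(N, S) = (-3 + N)/(2*S) (L(N, S) = (N - 3)/(S + S) = (-3 + N)/((2*S)) = (-3 + N)*(1/(2*S)) = (-3 + N)/(2*S))
(-9 + L(-1, -5))**2 = (-9 + (1/2)*(-3 - 1)/(-5))**2 = (-9 + (1/2)*(-1/5)*(-4))**2 = (-9 + 2/5)**2 = (-43/5)**2 = 1849/25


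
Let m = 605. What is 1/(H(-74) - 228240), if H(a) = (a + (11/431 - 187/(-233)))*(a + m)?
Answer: -100423/26822408922 ≈ -3.7440e-6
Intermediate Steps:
H(a) = (605 + a)*(83160/100423 + a) (H(a) = (a + (11/431 - 187/(-233)))*(a + 605) = (a + (11*(1/431) - 187*(-1/233)))*(605 + a) = (a + (11/431 + 187/233))*(605 + a) = (a + 83160/100423)*(605 + a) = (83160/100423 + a)*(605 + a) = (605 + a)*(83160/100423 + a))
1/(H(-74) - 228240) = 1/((50311800/100423 + (-74)² + (60839075/100423)*(-74)) - 228240) = 1/((50311800/100423 + 5476 - 4502091550/100423) - 228240) = 1/(-3901863402/100423 - 228240) = 1/(-26822408922/100423) = -100423/26822408922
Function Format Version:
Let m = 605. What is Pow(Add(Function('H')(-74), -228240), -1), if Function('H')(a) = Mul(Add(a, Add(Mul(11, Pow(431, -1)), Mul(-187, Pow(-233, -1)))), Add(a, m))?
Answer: Rational(-100423, 26822408922) ≈ -3.7440e-6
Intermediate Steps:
Function('H')(a) = Mul(Add(605, a), Add(Rational(83160, 100423), a)) (Function('H')(a) = Mul(Add(a, Add(Mul(11, Pow(431, -1)), Mul(-187, Pow(-233, -1)))), Add(a, 605)) = Mul(Add(a, Add(Mul(11, Rational(1, 431)), Mul(-187, Rational(-1, 233)))), Add(605, a)) = Mul(Add(a, Add(Rational(11, 431), Rational(187, 233))), Add(605, a)) = Mul(Add(a, Rational(83160, 100423)), Add(605, a)) = Mul(Add(Rational(83160, 100423), a), Add(605, a)) = Mul(Add(605, a), Add(Rational(83160, 100423), a)))
Pow(Add(Function('H')(-74), -228240), -1) = Pow(Add(Add(Rational(50311800, 100423), Pow(-74, 2), Mul(Rational(60839075, 100423), -74)), -228240), -1) = Pow(Add(Add(Rational(50311800, 100423), 5476, Rational(-4502091550, 100423)), -228240), -1) = Pow(Add(Rational(-3901863402, 100423), -228240), -1) = Pow(Rational(-26822408922, 100423), -1) = Rational(-100423, 26822408922)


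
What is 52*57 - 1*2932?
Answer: 32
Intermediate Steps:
52*57 - 1*2932 = 2964 - 2932 = 32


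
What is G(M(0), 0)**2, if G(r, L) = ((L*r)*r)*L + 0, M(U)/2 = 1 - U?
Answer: 0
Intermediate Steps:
M(U) = 2 - 2*U (M(U) = 2*(1 - U) = 2 - 2*U)
G(r, L) = L**2*r**2 (G(r, L) = (L*r**2)*L + 0 = L**2*r**2 + 0 = L**2*r**2)
G(M(0), 0)**2 = (0**2*(2 - 2*0)**2)**2 = (0*(2 + 0)**2)**2 = (0*2**2)**2 = (0*4)**2 = 0**2 = 0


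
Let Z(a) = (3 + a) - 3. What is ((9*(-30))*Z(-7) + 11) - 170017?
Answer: -168116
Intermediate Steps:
Z(a) = a
((9*(-30))*Z(-7) + 11) - 170017 = ((9*(-30))*(-7) + 11) - 170017 = (-270*(-7) + 11) - 170017 = (1890 + 11) - 170017 = 1901 - 170017 = -168116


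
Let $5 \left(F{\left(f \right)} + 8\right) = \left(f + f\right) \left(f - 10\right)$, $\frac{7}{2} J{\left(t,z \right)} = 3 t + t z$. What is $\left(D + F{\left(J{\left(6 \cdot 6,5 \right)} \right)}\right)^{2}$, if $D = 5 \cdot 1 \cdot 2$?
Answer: $\frac{340357893604}{60025} \approx 5.6703 \cdot 10^{6}$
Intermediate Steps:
$J{\left(t,z \right)} = \frac{6 t}{7} + \frac{2 t z}{7}$ ($J{\left(t,z \right)} = \frac{2 \left(3 t + t z\right)}{7} = \frac{6 t}{7} + \frac{2 t z}{7}$)
$D = 10$ ($D = 5 \cdot 2 = 10$)
$F{\left(f \right)} = -8 + \frac{2 f \left(-10 + f\right)}{5}$ ($F{\left(f \right)} = -8 + \frac{\left(f + f\right) \left(f - 10\right)}{5} = -8 + \frac{2 f \left(-10 + f\right)}{5}$)
$\left(D + F{\left(J{\left(6 \cdot 6,5 \right)} \right)}\right)^{2} = \left(10 - \left(8 - \frac{2 \frac{5184 \left(3 + 5\right)^{2}}{49}}{5} + 4 \cdot \frac{2}{7} \cdot 6 \cdot 6 \left(3 + 5\right)\right)\right)^{2} = \left(10 - \left(8 - \frac{663552}{245} + 4 \cdot \frac{2}{7} \cdot 36 \cdot 8\right)\right)^{2} = \left(10 - \left(\frac{2360}{7} - \frac{663552}{245}\right)\right)^{2} = \left(10 - - \frac{580952}{245}\right)^{2} = \left(10 + \frac{580952}{245}\right)^{2} = \left(\frac{583402}{245}\right)^{2} = \frac{340357893604}{60025}$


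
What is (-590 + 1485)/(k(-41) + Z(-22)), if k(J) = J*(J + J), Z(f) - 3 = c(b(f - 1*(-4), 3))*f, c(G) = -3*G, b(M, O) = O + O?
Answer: 895/3761 ≈ 0.23797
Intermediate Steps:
b(M, O) = 2*O
Z(f) = 3 - 18*f (Z(f) = 3 + (-6*3)*f = 3 + (-3*6)*f = 3 - 18*f)
k(J) = 2*J² (k(J) = J*(2*J) = 2*J²)
(-590 + 1485)/(k(-41) + Z(-22)) = (-590 + 1485)/(2*(-41)² + (3 - 18*(-22))) = 895/(2*1681 + (3 + 396)) = 895/(3362 + 399) = 895/3761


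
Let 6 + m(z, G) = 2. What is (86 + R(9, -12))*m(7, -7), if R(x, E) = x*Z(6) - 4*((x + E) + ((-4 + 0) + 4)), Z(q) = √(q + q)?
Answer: -392 - 72*√3 ≈ -516.71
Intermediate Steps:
m(z, G) = -4 (m(z, G) = -6 + 2 = -4)
Z(q) = √2*√q (Z(q) = √(2*q) = √2*√q)
R(x, E) = -4*E - 4*x + 2*x*√3 (R(x, E) = x*(√2*√6) - 4*((x + E) + ((-4 + 0) + 4)) = x*(2*√3) - 4*((E + x) + (-4 + 4)) = 2*x*√3 - 4*((E + x) + 0) = 2*x*√3 - 4*(E + x) = 2*x*√3 + (-4*E - 4*x) = -4*E - 4*x + 2*x*√3)
(86 + R(9, -12))*m(7, -7) = (86 + (-4*(-12) - 4*9 + 2*9*√3))*(-4) = (86 + (48 - 36 + 18*√3))*(-4) = (86 + (12 + 18*√3))*(-4) = (98 + 18*√3)*(-4) = -392 - 72*√3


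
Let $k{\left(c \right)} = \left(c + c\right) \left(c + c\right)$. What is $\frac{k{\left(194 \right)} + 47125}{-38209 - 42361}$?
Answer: $- \frac{197669}{80570} \approx -2.4534$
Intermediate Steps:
$k{\left(c \right)} = 4 c^{2}$ ($k{\left(c \right)} = 2 c 2 c = 4 c^{2}$)
$\frac{k{\left(194 \right)} + 47125}{-38209 - 42361} = \frac{4 \cdot 194^{2} + 47125}{-38209 - 42361} = \frac{4 \cdot 37636 + 47125}{-80570} = \left(150544 + 47125\right) \left(- \frac{1}{80570}\right) = 197669 \left(- \frac{1}{80570}\right) = - \frac{197669}{80570}$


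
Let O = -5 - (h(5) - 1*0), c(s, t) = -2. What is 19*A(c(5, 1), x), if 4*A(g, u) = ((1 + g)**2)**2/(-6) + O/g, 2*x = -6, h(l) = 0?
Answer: 133/12 ≈ 11.083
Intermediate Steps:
x = -3 (x = (1/2)*(-6) = -3)
O = -5 (O = -5 - (0 - 1*0) = -5 - (0 + 0) = -5 - 1*0 = -5 + 0 = -5)
A(g, u) = -5/(4*g) - (1 + g)**4/24 (A(g, u) = (((1 + g)**2)**2/(-6) - 5/g)/4 = ((1 + g)**4*(-1/6) - 5/g)/4 = (-(1 + g)**4/6 - 5/g)/4 = (-5/g - (1 + g)**4/6)/4 = -5/(4*g) - (1 + g)**4/24)
19*A(c(5, 1), x) = 19*((1/24)*(-30 - 1*(-2)*(1 - 2)**4)/(-2)) = 19*((1/24)*(-1/2)*(-30 - 1*(-2)*(-1)**4)) = 19*((1/24)*(-1/2)*(-30 - 1*(-2)*1)) = 19*((1/24)*(-1/2)*(-30 + 2)) = 19*((1/24)*(-1/2)*(-28)) = 19*(7/12) = 133/12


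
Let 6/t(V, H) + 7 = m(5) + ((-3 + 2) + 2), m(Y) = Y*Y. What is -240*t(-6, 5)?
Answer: -1440/19 ≈ -75.789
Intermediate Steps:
m(Y) = Y**2
t(V, H) = 6/19 (t(V, H) = 6/(-7 + (5**2 + ((-3 + 2) + 2))) = 6/(-7 + (25 + (-1 + 2))) = 6/(-7 + (25 + 1)) = 6/(-7 + 26) = 6/19)
-240*t(-6, 5) = -240*6/19 = -1440/19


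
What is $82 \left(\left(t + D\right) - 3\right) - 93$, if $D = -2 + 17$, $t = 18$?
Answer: $2367$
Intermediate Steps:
$D = 15$
$82 \left(\left(t + D\right) - 3\right) - 93 = 82 \left(\left(18 + 15\right) - 3\right) - 93 = 82 \left(33 - 3\right) - 93 = 82 \cdot 30 - 93 = 2460 - 93 = 2367$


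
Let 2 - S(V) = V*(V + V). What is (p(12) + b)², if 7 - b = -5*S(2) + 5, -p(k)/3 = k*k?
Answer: 211600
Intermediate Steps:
S(V) = 2 - 2*V² (S(V) = 2 - V*(V + V) = 2 - V*2*V = 2 - 2*V²)
p(k) = -3*k² (p(k) = -3*k*k = -3*k²)
b = -28 (b = 7 - (-5*(2 - 2*2²) + 5) = 7 - (-5*(2 - 2*4) + 5) = 7 - (-5*(2 - 8) + 5) = 7 - (-5*(-6) + 5) = 7 - (30 + 5) = 7 - 1*35 = 7 - 35 = -28)
(p(12) + b)² = (-3*12² - 28)² = (-3*144 - 28)² = (-432 - 28)² = (-460)² = 211600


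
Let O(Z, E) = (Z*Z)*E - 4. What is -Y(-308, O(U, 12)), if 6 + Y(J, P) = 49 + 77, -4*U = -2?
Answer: -120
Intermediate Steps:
U = 1/2 (U = -1/4*(-2) = 1/2 ≈ 0.50000)
O(Z, E) = -4 + E*Z**2 (O(Z, E) = Z**2*E - 4 = E*Z**2 - 4 = -4 + E*Z**2)
Y(J, P) = 120 (Y(J, P) = -6 + (49 + 77) = -6 + 126 = 120)
-Y(-308, O(U, 12)) = -1*120 = -120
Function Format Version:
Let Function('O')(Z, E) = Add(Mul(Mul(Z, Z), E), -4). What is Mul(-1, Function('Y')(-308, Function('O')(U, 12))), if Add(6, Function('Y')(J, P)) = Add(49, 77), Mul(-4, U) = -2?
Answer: -120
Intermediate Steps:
U = Rational(1, 2) (U = Mul(Rational(-1, 4), -2) = Rational(1, 2) ≈ 0.50000)
Function('O')(Z, E) = Add(-4, Mul(E, Pow(Z, 2))) (Function('O')(Z, E) = Add(Mul(Pow(Z, 2), E), -4) = Add(Mul(E, Pow(Z, 2)), -4) = Add(-4, Mul(E, Pow(Z, 2))))
Function('Y')(J, P) = 120 (Function('Y')(J, P) = Add(-6, Add(49, 77)) = Add(-6, 126) = 120)
Mul(-1, Function('Y')(-308, Function('O')(U, 12))) = Mul(-1, 120) = -120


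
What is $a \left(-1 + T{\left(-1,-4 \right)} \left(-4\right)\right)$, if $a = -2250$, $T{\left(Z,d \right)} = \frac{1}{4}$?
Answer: $4500$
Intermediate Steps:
$T{\left(Z,d \right)} = \frac{1}{4}$
$a \left(-1 + T{\left(-1,-4 \right)} \left(-4\right)\right) = - 2250 \left(-1 + \frac{1}{4} \left(-4\right)\right) = - 2250 \left(-1 - 1\right) = \left(-2250\right) \left(-2\right) = 4500$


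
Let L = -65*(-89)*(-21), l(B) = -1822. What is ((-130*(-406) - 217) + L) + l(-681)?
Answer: -70744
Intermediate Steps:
L = -121485 (L = 5785*(-21) = -121485)
((-130*(-406) - 217) + L) + l(-681) = ((-130*(-406) - 217) - 121485) - 1822 = ((52780 - 217) - 121485) - 1822 = (52563 - 121485) - 1822 = -68922 - 1822 = -70744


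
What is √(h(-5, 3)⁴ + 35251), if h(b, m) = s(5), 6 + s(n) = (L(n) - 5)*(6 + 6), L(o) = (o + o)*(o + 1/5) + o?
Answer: √145865977027 ≈ 3.8192e+5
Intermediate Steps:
L(o) = o + 2*o*(⅕ + o) (L(o) = (2*o)*(o + ⅕) + o = (2*o)*(⅕ + o) + o = 2*o*(⅕ + o) + o = o + 2*o*(⅕ + o))
s(n) = -66 + 12*n*(7 + 10*n)/5 (s(n) = -6 + (n*(7 + 10*n)/5 - 5)*(6 + 6) = -6 + (-5 + n*(7 + 10*n)/5)*12 = -6 + (-60 + 12*n*(7 + 10*n)/5) = -66 + 12*n*(7 + 10*n)/5)
h(b, m) = 618 (h(b, m) = -66 + (12/5)*5*(7 + 10*5) = -66 + (12/5)*5*(7 + 50) = -66 + (12/5)*5*57 = -66 + 684 = 618)
√(h(-5, 3)⁴ + 35251) = √(618⁴ + 35251) = √(145865941776 + 35251) = √145865977027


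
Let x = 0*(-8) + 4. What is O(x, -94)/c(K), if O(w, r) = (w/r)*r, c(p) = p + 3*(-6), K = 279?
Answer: 4/261 ≈ 0.015326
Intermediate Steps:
c(p) = -18 + p (c(p) = p - 18 = -18 + p)
x = 4 (x = 0 + 4 = 4)
O(w, r) = w
O(x, -94)/c(K) = 4/(-18 + 279) = 4/261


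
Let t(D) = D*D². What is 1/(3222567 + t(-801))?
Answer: -1/510699834 ≈ -1.9581e-9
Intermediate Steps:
t(D) = D³
1/(3222567 + t(-801)) = 1/(3222567 + (-801)³) = 1/(3222567 - 513922401) = 1/(-510699834) = -1/510699834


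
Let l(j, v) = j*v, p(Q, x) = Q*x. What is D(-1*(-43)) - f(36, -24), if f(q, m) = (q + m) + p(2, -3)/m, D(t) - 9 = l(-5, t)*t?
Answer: -36993/4 ≈ -9248.3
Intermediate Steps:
D(t) = 9 - 5*t² (D(t) = 9 + (-5*t)*t = 9 - 5*t²)
f(q, m) = m + q - 6/m (f(q, m) = (q + m) + (2*(-3))/m = (m + q) - 6/m = m + q - 6/m)
D(-1*(-43)) - f(36, -24) = (9 - 5*(-1*(-43))²) - (-24 + 36 - 6/(-24)) = (9 - 5*43²) - (-24 + 36 - 6*(-1/24)) = (9 - 5*1849) - (-24 + 36 + ¼) = (9 - 9245) - 1*49/4 = -9236 - 49/4 = -36993/4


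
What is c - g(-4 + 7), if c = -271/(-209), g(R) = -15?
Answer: 3406/209 ≈ 16.297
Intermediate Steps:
c = 271/209 (c = -271*(-1/209) = 271/209 ≈ 1.2966)
c - g(-4 + 7) = 271/209 - 1*(-15) = 271/209 + 15 = 3406/209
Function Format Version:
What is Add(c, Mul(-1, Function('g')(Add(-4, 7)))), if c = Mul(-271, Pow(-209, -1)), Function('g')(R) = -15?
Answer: Rational(3406, 209) ≈ 16.297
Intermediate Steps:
c = Rational(271, 209) (c = Mul(-271, Rational(-1, 209)) = Rational(271, 209) ≈ 1.2966)
Add(c, Mul(-1, Function('g')(Add(-4, 7)))) = Add(Rational(271, 209), Mul(-1, -15)) = Add(Rational(271, 209), 15) = Rational(3406, 209)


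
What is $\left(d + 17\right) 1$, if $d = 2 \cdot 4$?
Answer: $25$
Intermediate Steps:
$d = 8$
$\left(d + 17\right) 1 = \left(8 + 17\right) 1 = 25 \cdot 1 = 25$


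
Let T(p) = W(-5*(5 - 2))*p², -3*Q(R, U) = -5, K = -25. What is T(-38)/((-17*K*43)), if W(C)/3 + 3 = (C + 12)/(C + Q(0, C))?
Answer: -120213/182750 ≈ -0.65780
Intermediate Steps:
Q(R, U) = 5/3 (Q(R, U) = -⅓*(-5) = 5/3)
W(C) = -9 + 3*(12 + C)/(5/3 + C) (W(C) = -9 + 3*((C + 12)/(C + 5/3)) = -9 + 3*((12 + C)/(5/3 + C)) = -9 + 3*(12 + C)/(5/3 + C))
T(p) = -333*p²/40 (T(p) = (9*(7 - (-10)*(5 - 2))/(5 + 3*(-5*(5 - 2))))*p² = (9*(7 - (-10)*3)/(5 + 3*(-5*3)))*p² = (9*(7 - 2*(-15))/(5 + 3*(-15)))*p² = (9*(7 + 30)/(5 - 45))*p² = (9*37/(-40))*p² = (9*(-1/40)*37)*p² = -333*p²/40)
T(-38)/((-17*K*43)) = (-333/40*(-38)²)/((-17*(-25)*43)) = (-333/40*1444)/((425*43)) = -120213/10/18275 = -120213/10*1/18275 = -120213/182750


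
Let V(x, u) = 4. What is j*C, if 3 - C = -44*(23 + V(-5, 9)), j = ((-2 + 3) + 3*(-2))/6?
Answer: -1985/2 ≈ -992.50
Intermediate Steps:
j = -5/6 (j = (1 - 6)*(1/6) = -5*1/6 = -5/6 ≈ -0.83333)
C = 1191 (C = 3 - (-44)*(23 + 4) = 3 - (-44)*27 = 3 - 1*(-1188) = 3 + 1188 = 1191)
j*C = -5/6*1191 = -1985/2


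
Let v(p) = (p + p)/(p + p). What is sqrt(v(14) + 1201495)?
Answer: 2*sqrt(300374) ≈ 1096.1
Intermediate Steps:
v(p) = 1 (v(p) = (2*p)/((2*p)) = (2*p)*(1/(2*p)) = 1)
sqrt(v(14) + 1201495) = sqrt(1 + 1201495) = sqrt(1201496) = 2*sqrt(300374)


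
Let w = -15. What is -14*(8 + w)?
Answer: 98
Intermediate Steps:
-14*(8 + w) = -14*(8 - 15) = -14*(-7) = 98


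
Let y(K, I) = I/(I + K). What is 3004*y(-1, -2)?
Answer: 6008/3 ≈ 2002.7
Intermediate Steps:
3004*y(-1, -2) = 3004*(-2/(-2 - 1)) = 3004*(-2/(-3)) = 3004*(-2*(-⅓)) = 3004*(⅔) = 6008/3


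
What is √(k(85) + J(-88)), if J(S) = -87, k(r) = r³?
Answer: √614038 ≈ 783.61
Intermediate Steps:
√(k(85) + J(-88)) = √(85³ - 87) = √(614125 - 87) = √614038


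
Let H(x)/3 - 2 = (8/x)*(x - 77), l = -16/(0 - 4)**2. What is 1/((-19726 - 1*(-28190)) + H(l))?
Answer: 1/10342 ≈ 9.6693e-5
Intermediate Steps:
l = -1 (l = -16/((-4)**2) = -16/16 = -16*1/16 = -1)
H(x) = 6 + 24*(-77 + x)/x (H(x) = 6 + 3*((8/x)*(x - 77)) = 6 + 3*((8/x)*(-77 + x)) = 6 + 3*(8*(-77 + x)/x) = 6 + 24*(-77 + x)/x)
1/((-19726 - 1*(-28190)) + H(l)) = 1/((-19726 - 1*(-28190)) + (30 - 1848/(-1))) = 1/((-19726 + 28190) + (30 - 1848*(-1))) = 1/(8464 + (30 + 1848)) = 1/(8464 + 1878) = 1/10342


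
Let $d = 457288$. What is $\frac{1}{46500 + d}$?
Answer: $\frac{1}{503788} \approx 1.985 \cdot 10^{-6}$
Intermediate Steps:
$\frac{1}{46500 + d} = \frac{1}{46500 + 457288} = \frac{1}{503788}$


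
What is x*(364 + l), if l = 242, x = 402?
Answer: 243612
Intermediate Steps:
x*(364 + l) = 402*(364 + 242) = 402*606 = 243612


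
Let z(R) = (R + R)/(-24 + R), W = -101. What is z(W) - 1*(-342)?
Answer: 42952/125 ≈ 343.62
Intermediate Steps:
z(R) = 2*R/(-24 + R) (z(R) = (2*R)/(-24 + R) = 2*R/(-24 + R))
z(W) - 1*(-342) = 2*(-101)/(-24 - 101) - 1*(-342) = 2*(-101)/(-125) + 342 = 2*(-101)*(-1/125) + 342 = 202/125 + 342 = 42952/125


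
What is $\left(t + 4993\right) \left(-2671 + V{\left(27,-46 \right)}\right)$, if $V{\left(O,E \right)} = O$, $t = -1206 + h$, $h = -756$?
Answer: $-8013964$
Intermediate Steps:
$t = -1962$ ($t = -1206 - 756 = -1962$)
$\left(t + 4993\right) \left(-2671 + V{\left(27,-46 \right)}\right) = \left(-1962 + 4993\right) \left(-2671 + 27\right) = 3031 \left(-2644\right) = -8013964$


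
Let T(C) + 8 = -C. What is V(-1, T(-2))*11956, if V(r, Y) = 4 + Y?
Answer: -23912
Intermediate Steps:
T(C) = -8 - C
V(-1, T(-2))*11956 = (4 + (-8 - 1*(-2)))*11956 = (4 + (-8 + 2))*11956 = (4 - 6)*11956 = -2*11956 = -23912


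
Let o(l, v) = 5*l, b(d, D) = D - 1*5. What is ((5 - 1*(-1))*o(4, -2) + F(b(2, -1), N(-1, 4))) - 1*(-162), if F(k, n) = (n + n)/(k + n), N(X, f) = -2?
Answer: 565/2 ≈ 282.50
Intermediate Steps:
b(d, D) = -5 + D (b(d, D) = D - 5 = -5 + D)
F(k, n) = 2*n/(k + n) (F(k, n) = (2*n)/(k + n) = 2*n/(k + n))
((5 - 1*(-1))*o(4, -2) + F(b(2, -1), N(-1, 4))) - 1*(-162) = ((5 - 1*(-1))*(5*4) + 2*(-2)/((-5 - 1) - 2)) - 1*(-162) = ((5 + 1)*20 + 2*(-2)/(-6 - 2)) + 162 = (6*20 + 2*(-2)/(-8)) + 162 = (120 + 2*(-2)*(-⅛)) + 162 = (120 + ½) + 162 = 241/2 + 162 = 565/2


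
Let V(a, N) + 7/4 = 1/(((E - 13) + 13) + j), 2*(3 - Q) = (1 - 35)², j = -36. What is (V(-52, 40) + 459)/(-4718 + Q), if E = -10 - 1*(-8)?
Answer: -34749/402268 ≈ -0.086383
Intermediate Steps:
E = -2 (E = -10 + 8 = -2)
Q = -575 (Q = 3 - (1 - 35)²/2 = 3 - ½*(-34)² = 3 - ½*1156 = 3 - 578 = -575)
V(a, N) = -135/76 (V(a, N) = -7/4 + 1/(((-2 - 13) + 13) - 36) = -7/4 + 1/((-15 + 13) - 36) = -7/4 + 1/(-2 - 36) = -7/4 + 1/(-38) = -7/4 - 1/38 = -135/76)
(V(-52, 40) + 459)/(-4718 + Q) = (-135/76 + 459)/(-4718 - 575) = (34749/76)/(-5293) = (34749/76)*(-1/5293) = -34749/402268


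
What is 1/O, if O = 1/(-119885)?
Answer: -119885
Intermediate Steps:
O = -1/119885 ≈ -8.3413e-6
1/O = 1/(-1/119885) = -119885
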